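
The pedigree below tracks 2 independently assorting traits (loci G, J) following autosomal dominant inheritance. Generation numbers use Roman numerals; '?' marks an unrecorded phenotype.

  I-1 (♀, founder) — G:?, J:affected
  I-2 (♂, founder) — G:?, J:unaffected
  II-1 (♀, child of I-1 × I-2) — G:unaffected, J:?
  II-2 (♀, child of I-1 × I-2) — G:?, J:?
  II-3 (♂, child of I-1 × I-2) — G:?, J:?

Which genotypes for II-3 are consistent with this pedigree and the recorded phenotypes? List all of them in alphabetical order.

G/I-1 ? ·: gg|Gg
G/I-2 ? ·: gg|Gg
G/II-1 un I-1×I-2: gg
G/II-2 ? I-1×I-2: gg|Gg|GG
G/II-3 ? I-1×I-2: gg|Gg|GG
⇒ G over [I-1,I-2,II-1,II-2,II-3]: 18 consistent
J/I-1 aff ·: Jj|JJ
J/I-2 un ·: jj
J/II-1 ? I-1×I-2: jj|Jj
J/II-2 ? I-1×I-2: jj|Jj
J/II-3 ? I-1×I-2: jj|Jj
⇒ J over [I-1,I-2,II-1,II-2,II-3]: 9 consistent

II-3 ∈ {GG Jj, GG jj, Gg Jj, Gg jj, gg Jj, gg jj}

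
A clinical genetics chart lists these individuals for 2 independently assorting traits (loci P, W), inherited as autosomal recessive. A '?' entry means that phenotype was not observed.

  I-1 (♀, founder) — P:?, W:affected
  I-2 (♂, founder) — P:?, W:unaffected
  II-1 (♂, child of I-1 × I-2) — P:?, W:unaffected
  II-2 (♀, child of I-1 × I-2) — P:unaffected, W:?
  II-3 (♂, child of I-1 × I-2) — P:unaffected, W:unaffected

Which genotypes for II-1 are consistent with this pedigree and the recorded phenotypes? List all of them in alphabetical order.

P/I-1 ? ·: PP|Pp|pp
P/I-2 ? ·: PP|Pp|pp
P/II-1 ? I-1×I-2: PP|Pp|pp
P/II-2 un I-1×I-2: PP|Pp
P/II-3 un I-1×I-2: PP|Pp
⇒ P over [I-1,I-2,II-1,II-2,II-3]: 35 consistent
W/I-1 aff ·: ww
W/I-2 un ·: WW|Ww
W/II-1 un I-1×I-2: Ww
W/II-2 ? I-1×I-2: Ww|ww
W/II-3 un I-1×I-2: Ww
⇒ W over [I-1,I-2,II-1,II-2,II-3]: 3 consistent

II-1 ∈ {PP Ww, Pp Ww, pp Ww}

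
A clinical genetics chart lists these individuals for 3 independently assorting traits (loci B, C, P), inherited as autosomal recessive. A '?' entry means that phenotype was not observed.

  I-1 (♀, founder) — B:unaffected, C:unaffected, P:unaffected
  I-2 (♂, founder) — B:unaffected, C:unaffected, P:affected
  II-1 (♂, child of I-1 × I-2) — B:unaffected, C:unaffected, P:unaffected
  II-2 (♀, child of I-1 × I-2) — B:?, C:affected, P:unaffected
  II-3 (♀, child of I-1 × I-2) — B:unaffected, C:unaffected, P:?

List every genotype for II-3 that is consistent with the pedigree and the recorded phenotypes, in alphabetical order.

B/I-1 un ·: BB|Bb
B/I-2 un ·: BB|Bb
B/II-1 un I-1×I-2: BB|Bb
B/II-2 ? I-1×I-2: BB|Bb|bb
B/II-3 un I-1×I-2: BB|Bb
⇒ B over [I-1,I-2,II-1,II-2,II-3]: 29 consistent
C/I-1 un ·: Cc
C/I-2 un ·: Cc
C/II-1 un I-1×I-2: CC|Cc
C/II-2 aff I-1×I-2: cc
C/II-3 un I-1×I-2: CC|Cc
⇒ C over [I-1,I-2,II-1,II-2,II-3]: 4 consistent
P/I-1 un ·: PP|Pp
P/I-2 aff ·: pp
P/II-1 un I-1×I-2: Pp
P/II-2 un I-1×I-2: Pp
P/II-3 ? I-1×I-2: Pp|pp
⇒ P over [I-1,I-2,II-1,II-2,II-3]: 3 consistent

II-3 ∈ {BB CC Pp, BB CC pp, BB Cc Pp, BB Cc pp, Bb CC Pp, Bb CC pp, Bb Cc Pp, Bb Cc pp}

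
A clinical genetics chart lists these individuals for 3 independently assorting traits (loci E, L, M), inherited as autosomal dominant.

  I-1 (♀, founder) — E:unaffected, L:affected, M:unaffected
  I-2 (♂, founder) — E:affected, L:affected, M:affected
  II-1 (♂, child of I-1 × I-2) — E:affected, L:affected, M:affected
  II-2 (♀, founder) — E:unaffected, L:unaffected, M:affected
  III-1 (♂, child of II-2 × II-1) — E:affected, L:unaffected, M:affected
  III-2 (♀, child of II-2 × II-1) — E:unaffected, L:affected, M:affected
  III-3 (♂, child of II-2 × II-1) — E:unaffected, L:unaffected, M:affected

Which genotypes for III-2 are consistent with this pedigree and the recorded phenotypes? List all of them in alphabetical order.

E/I-1 un ·: ee
E/I-2 aff ·: Ee|EE
E/II-1 aff I-1×I-2: Ee
E/II-2 un ·: ee
E/III-1 aff II-2×II-1: Ee
E/III-2 un II-2×II-1: ee
E/III-3 un II-2×II-1: ee
⇒ E over [I-1,I-2,II-1,II-2,III-1,III-2,III-3]: 2 consistent
L/I-1 aff ·: Ll|LL
L/I-2 aff ·: Ll|LL
L/II-1 aff I-1×I-2: Ll
L/II-2 un ·: ll
L/III-1 un II-2×II-1: ll
L/III-2 aff II-2×II-1: Ll
L/III-3 un II-2×II-1: ll
⇒ L over [I-1,I-2,II-1,II-2,III-1,III-2,III-3]: 3 consistent
M/I-1 un ·: mm
M/I-2 aff ·: Mm|MM
M/II-1 aff I-1×I-2: Mm
M/II-2 aff ·: Mm|MM
M/III-1 aff II-2×II-1: Mm|MM
M/III-2 aff II-2×II-1: Mm|MM
M/III-3 aff II-2×II-1: Mm|MM
⇒ M over [I-1,I-2,II-1,II-2,III-1,III-2,III-3]: 32 consistent

III-2 ∈ {ee Ll MM, ee Ll Mm}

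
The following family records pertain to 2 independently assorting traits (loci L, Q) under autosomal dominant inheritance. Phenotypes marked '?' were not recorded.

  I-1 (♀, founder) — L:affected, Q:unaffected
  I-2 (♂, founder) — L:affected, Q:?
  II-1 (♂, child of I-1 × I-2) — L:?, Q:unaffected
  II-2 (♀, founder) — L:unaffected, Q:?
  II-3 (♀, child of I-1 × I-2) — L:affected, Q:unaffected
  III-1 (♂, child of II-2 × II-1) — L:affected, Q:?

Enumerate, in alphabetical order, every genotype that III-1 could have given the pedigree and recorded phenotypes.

L/I-1 aff ·: Ll|LL
L/I-2 aff ·: Ll|LL
L/II-1 ? I-1×I-2: Ll|LL
L/II-2 un ·: ll
L/II-3 aff I-1×I-2: Ll|LL
L/III-1 aff II-2×II-1: Ll
⇒ L over [I-1,I-2,II-1,II-2,II-3,III-1]: 13 consistent
Q/I-1 un ·: qq
Q/I-2 ? ·: qq|Qq
Q/II-1 un I-1×I-2: qq
Q/II-2 ? ·: qq|Qq|QQ
Q/II-3 un I-1×I-2: qq
Q/III-1 ? II-2×II-1: qq|Qq
⇒ Q over [I-1,I-2,II-1,II-2,II-3,III-1]: 8 consistent

III-1 ∈ {Ll Qq, Ll qq}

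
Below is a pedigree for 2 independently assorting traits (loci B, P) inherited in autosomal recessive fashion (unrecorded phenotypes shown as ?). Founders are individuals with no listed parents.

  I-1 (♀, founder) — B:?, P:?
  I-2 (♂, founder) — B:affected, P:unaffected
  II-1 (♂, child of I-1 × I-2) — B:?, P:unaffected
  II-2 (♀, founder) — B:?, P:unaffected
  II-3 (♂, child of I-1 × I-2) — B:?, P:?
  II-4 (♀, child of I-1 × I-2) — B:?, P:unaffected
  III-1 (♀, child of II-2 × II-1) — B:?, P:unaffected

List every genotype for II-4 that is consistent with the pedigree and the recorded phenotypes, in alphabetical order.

II-4 ∈ {Bb PP, Bb Pp, bb PP, bb Pp}

B/I-1 ? ·: BB|Bb|bb
B/I-2 aff ·: bb
B/II-1 ? I-1×I-2: Bb|bb
B/II-2 ? ·: BB|Bb|bb
B/II-3 ? I-1×I-2: Bb|bb
B/II-4 ? I-1×I-2: Bb|bb
B/III-1 ? II-2×II-1: BB|Bb|bb
⇒ B over [I-1,I-2,II-1,II-2,II-3,II-4,III-1]: 55 consistent
P/I-1 ? ·: PP|Pp|pp
P/I-2 un ·: PP|Pp
P/II-1 un I-1×I-2: PP|Pp
P/II-2 un ·: PP|Pp
P/II-3 ? I-1×I-2: PP|Pp|pp
P/II-4 un I-1×I-2: PP|Pp
P/III-1 un II-2×II-1: PP|Pp
⇒ P over [I-1,I-2,II-1,II-2,II-3,II-4,III-1]: 113 consistent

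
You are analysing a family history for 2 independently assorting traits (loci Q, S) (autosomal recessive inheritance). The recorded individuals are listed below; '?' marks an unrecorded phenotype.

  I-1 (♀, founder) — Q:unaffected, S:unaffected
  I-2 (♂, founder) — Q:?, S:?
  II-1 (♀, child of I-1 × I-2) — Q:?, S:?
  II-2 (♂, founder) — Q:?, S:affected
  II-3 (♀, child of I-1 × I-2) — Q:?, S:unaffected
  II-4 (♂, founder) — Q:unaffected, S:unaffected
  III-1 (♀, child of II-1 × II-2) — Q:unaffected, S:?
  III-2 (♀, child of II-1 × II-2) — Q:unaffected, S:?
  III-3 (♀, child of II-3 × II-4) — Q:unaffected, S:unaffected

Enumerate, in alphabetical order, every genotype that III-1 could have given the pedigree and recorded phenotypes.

III-1 ∈ {QQ Ss, QQ ss, Qq Ss, Qq ss}

Q/I-1 un ·: QQ|Qq
Q/I-2 ? ·: QQ|Qq|qq
Q/II-1 ? I-1×I-2: QQ|Qq|qq
Q/II-2 ? ·: QQ|Qq|qq
Q/II-3 ? I-1×I-2: QQ|Qq|qq
Q/II-4 un ·: QQ|Qq
Q/III-1 un II-1×II-2: QQ|Qq
Q/III-2 un II-1×II-2: QQ|Qq
Q/III-3 un II-3×II-4: QQ|Qq
⇒ Q over [I-1,I-2,II-1,II-2,II-3,II-4,III-1,III-2,III-3]: 483 consistent
S/I-1 un ·: SS|Ss
S/I-2 ? ·: SS|Ss|ss
S/II-1 ? I-1×I-2: SS|Ss|ss
S/II-2 aff ·: ss
S/II-3 un I-1×I-2: SS|Ss
S/II-4 un ·: SS|Ss
S/III-1 ? II-1×II-2: Ss|ss
S/III-2 ? II-1×II-2: Ss|ss
S/III-3 un II-3×II-4: SS|Ss
⇒ S over [I-1,I-2,II-1,II-2,II-3,II-4,III-1,III-2,III-3]: 151 consistent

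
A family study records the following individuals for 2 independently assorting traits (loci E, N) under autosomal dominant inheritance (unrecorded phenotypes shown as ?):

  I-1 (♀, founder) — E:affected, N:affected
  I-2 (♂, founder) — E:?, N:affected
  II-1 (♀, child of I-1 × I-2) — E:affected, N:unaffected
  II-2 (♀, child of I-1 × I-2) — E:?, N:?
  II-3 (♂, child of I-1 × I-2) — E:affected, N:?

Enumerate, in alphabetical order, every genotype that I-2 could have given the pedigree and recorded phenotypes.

E/I-1 aff ·: Ee|EE
E/I-2 ? ·: ee|Ee|EE
E/II-1 aff I-1×I-2: Ee|EE
E/II-2 ? I-1×I-2: ee|Ee|EE
E/II-3 aff I-1×I-2: Ee|EE
⇒ E over [I-1,I-2,II-1,II-2,II-3]: 32 consistent
N/I-1 aff ·: Nn
N/I-2 aff ·: Nn
N/II-1 un I-1×I-2: nn
N/II-2 ? I-1×I-2: nn|Nn|NN
N/II-3 ? I-1×I-2: nn|Nn|NN
⇒ N over [I-1,I-2,II-1,II-2,II-3]: 9 consistent

I-2 ∈ {EE Nn, Ee Nn, ee Nn}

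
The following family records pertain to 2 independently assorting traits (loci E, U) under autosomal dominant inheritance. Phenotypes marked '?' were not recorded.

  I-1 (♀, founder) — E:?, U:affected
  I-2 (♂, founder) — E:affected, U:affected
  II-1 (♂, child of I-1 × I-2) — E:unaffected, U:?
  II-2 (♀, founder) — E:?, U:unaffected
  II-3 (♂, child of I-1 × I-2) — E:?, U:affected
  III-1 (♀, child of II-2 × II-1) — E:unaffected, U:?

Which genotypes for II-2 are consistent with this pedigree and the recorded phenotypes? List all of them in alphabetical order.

II-2 ∈ {Ee uu, ee uu}

E/I-1 ? ·: ee|Ee
E/I-2 aff ·: Ee
E/II-1 un I-1×I-2: ee
E/II-2 ? ·: ee|Ee
E/II-3 ? I-1×I-2: ee|Ee|EE
E/III-1 un II-2×II-1: ee
⇒ E over [I-1,I-2,II-1,II-2,II-3,III-1]: 10 consistent
U/I-1 aff ·: Uu|UU
U/I-2 aff ·: Uu|UU
U/II-1 ? I-1×I-2: uu|Uu|UU
U/II-2 un ·: uu
U/II-3 aff I-1×I-2: Uu|UU
U/III-1 ? II-2×II-1: uu|Uu
⇒ U over [I-1,I-2,II-1,II-2,II-3,III-1]: 21 consistent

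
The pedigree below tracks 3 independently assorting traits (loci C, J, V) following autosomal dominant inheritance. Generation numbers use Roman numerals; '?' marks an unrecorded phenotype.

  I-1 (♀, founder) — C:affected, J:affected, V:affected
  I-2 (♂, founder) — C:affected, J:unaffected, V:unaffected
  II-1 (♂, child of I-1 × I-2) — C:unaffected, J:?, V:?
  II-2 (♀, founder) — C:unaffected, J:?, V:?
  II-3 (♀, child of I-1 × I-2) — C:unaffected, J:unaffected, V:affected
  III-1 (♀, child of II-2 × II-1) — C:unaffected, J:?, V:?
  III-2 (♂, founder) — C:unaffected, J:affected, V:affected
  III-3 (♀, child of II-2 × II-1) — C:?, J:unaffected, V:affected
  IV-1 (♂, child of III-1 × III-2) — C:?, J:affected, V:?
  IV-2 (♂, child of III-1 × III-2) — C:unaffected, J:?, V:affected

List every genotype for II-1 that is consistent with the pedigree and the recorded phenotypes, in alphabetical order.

II-1 ∈ {cc Jj Vv, cc Jj vv, cc jj Vv, cc jj vv}

C/I-1 aff ·: Cc
C/I-2 aff ·: Cc
C/II-1 un I-1×I-2: cc
C/II-2 un ·: cc
C/II-3 un I-1×I-2: cc
C/III-1 un II-2×II-1: cc
C/III-2 un ·: cc
C/III-3 ? II-2×II-1: cc
C/IV-1 ? III-1×III-2: cc
C/IV-2 un III-1×III-2: cc
⇒ C over [I-1,I-2,II-1,II-2,II-3,III-1,III-2,III-3,IV-1,IV-2]: 1 consistent
J/I-1 aff ·: Jj
J/I-2 un ·: jj
J/II-1 ? I-1×I-2: jj|Jj
J/II-2 ? ·: jj|Jj
J/II-3 un I-1×I-2: jj
J/III-1 ? II-2×II-1: jj|Jj|JJ
J/III-2 aff ·: Jj|JJ
J/III-3 un II-2×II-1: jj
J/IV-1 aff III-1×III-2: Jj|JJ
J/IV-2 ? III-1×III-2: jj|Jj|JJ
⇒ J over [I-1,I-2,II-1,II-2,II-3,III-1,III-2,III-3,IV-1,IV-2]: 47 consistent
V/I-1 aff ·: Vv|VV
V/I-2 un ·: vv
V/II-1 ? I-1×I-2: vv|Vv
V/II-2 ? ·: vv|Vv|VV
V/II-3 aff I-1×I-2: Vv
V/III-1 ? II-2×II-1: vv|Vv|VV
V/III-2 aff ·: Vv|VV
V/III-3 aff II-2×II-1: Vv|VV
V/IV-1 ? III-1×III-2: vv|Vv|VV
V/IV-2 aff III-1×III-2: Vv|VV
⇒ V over [I-1,I-2,II-1,II-2,II-3,III-1,III-2,III-3,IV-1,IV-2]: 181 consistent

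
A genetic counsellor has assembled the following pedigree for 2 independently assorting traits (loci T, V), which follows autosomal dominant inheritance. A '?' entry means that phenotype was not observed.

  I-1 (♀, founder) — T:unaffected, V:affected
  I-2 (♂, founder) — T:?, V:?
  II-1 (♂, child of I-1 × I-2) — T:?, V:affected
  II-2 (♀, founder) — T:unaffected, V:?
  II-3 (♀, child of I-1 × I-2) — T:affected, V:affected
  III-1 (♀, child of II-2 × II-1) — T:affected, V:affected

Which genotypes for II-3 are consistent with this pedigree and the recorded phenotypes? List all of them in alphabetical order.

T/I-1 un ·: tt
T/I-2 ? ·: Tt|TT
T/II-1 ? I-1×I-2: Tt
T/II-2 un ·: tt
T/II-3 aff I-1×I-2: Tt
T/III-1 aff II-2×II-1: Tt
⇒ T over [I-1,I-2,II-1,II-2,II-3,III-1]: 2 consistent
V/I-1 aff ·: Vv|VV
V/I-2 ? ·: vv|Vv|VV
V/II-1 aff I-1×I-2: Vv|VV
V/II-2 ? ·: vv|Vv|VV
V/II-3 aff I-1×I-2: Vv|VV
V/III-1 aff II-2×II-1: Vv|VV
⇒ V over [I-1,I-2,II-1,II-2,II-3,III-1]: 68 consistent

II-3 ∈ {Tt VV, Tt Vv}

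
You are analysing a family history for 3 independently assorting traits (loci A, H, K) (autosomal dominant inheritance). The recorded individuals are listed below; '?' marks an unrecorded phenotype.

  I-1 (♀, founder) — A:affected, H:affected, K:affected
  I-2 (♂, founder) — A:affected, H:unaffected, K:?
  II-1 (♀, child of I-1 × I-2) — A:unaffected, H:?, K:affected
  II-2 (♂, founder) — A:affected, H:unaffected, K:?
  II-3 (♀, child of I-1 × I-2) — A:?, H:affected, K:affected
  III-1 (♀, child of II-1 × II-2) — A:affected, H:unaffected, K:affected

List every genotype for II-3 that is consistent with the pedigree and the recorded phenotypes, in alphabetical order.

II-3 ∈ {AA Hh KK, AA Hh Kk, Aa Hh KK, Aa Hh Kk, aa Hh KK, aa Hh Kk}

A/I-1 aff ·: Aa
A/I-2 aff ·: Aa
A/II-1 un I-1×I-2: aa
A/II-2 aff ·: Aa|AA
A/II-3 ? I-1×I-2: aa|Aa|AA
A/III-1 aff II-1×II-2: Aa
⇒ A over [I-1,I-2,II-1,II-2,II-3,III-1]: 6 consistent
H/I-1 aff ·: Hh|HH
H/I-2 un ·: hh
H/II-1 ? I-1×I-2: hh|Hh
H/II-2 un ·: hh
H/II-3 aff I-1×I-2: Hh
H/III-1 un II-1×II-2: hh
⇒ H over [I-1,I-2,II-1,II-2,II-3,III-1]: 3 consistent
K/I-1 aff ·: Kk|KK
K/I-2 ? ·: kk|Kk|KK
K/II-1 aff I-1×I-2: Kk|KK
K/II-2 ? ·: kk|Kk|KK
K/II-3 aff I-1×I-2: Kk|KK
K/III-1 aff II-1×II-2: Kk|KK
⇒ K over [I-1,I-2,II-1,II-2,II-3,III-1]: 68 consistent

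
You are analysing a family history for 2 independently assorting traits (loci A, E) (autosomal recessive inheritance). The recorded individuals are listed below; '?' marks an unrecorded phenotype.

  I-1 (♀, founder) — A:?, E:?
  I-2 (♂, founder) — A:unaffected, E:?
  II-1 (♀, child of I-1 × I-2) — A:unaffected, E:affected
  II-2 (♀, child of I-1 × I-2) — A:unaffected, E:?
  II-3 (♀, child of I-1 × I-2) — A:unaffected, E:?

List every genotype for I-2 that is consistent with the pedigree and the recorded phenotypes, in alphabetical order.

A/I-1 ? ·: AA|Aa|aa
A/I-2 un ·: AA|Aa
A/II-1 un I-1×I-2: AA|Aa
A/II-2 un I-1×I-2: AA|Aa
A/II-3 un I-1×I-2: AA|Aa
⇒ A over [I-1,I-2,II-1,II-2,II-3]: 27 consistent
E/I-1 ? ·: Ee|ee
E/I-2 ? ·: Ee|ee
E/II-1 aff I-1×I-2: ee
E/II-2 ? I-1×I-2: EE|Ee|ee
E/II-3 ? I-1×I-2: EE|Ee|ee
⇒ E over [I-1,I-2,II-1,II-2,II-3]: 18 consistent

I-2 ∈ {AA Ee, AA ee, Aa Ee, Aa ee}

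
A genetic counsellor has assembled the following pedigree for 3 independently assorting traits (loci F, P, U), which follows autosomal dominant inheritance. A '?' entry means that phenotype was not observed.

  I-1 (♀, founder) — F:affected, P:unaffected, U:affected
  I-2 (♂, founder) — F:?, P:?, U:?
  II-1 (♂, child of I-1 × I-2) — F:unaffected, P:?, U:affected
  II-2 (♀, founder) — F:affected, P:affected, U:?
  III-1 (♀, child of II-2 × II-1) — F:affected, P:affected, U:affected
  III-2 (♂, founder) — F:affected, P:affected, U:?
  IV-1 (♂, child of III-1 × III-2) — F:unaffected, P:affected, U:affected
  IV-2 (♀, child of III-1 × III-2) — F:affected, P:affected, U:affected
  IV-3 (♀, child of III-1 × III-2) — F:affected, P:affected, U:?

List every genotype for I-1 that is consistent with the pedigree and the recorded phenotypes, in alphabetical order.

F/I-1 aff ·: Ff
F/I-2 ? ·: ff|Ff
F/II-1 un I-1×I-2: ff
F/II-2 aff ·: Ff|FF
F/III-1 aff II-2×II-1: Ff
F/III-2 aff ·: Ff
F/IV-1 un III-1×III-2: ff
F/IV-2 aff III-1×III-2: Ff|FF
F/IV-3 aff III-1×III-2: Ff|FF
⇒ F over [I-1,I-2,II-1,II-2,III-1,III-2,IV-1,IV-2,IV-3]: 16 consistent
P/I-1 un ·: pp
P/I-2 ? ·: pp|Pp|PP
P/II-1 ? I-1×I-2: pp|Pp
P/II-2 aff ·: Pp|PP
P/III-1 aff II-2×II-1: Pp|PP
P/III-2 aff ·: Pp|PP
P/IV-1 aff III-1×III-2: Pp|PP
P/IV-2 aff III-1×III-2: Pp|PP
P/IV-3 aff III-1×III-2: Pp|PP
⇒ P over [I-1,I-2,II-1,II-2,III-1,III-2,IV-1,IV-2,IV-3]: 164 consistent
U/I-1 aff ·: Uu|UU
U/I-2 ? ·: uu|Uu|UU
U/II-1 aff I-1×I-2: Uu|UU
U/II-2 ? ·: uu|Uu|UU
U/III-1 aff II-2×II-1: Uu|UU
U/III-2 ? ·: uu|Uu|UU
U/IV-1 aff III-1×III-2: Uu|UU
U/IV-2 aff III-1×III-2: Uu|UU
U/IV-3 ? III-1×III-2: uu|Uu|UU
⇒ U over [I-1,I-2,II-1,II-2,III-1,III-2,IV-1,IV-2,IV-3]: 686 consistent

I-1 ∈ {Ff pp UU, Ff pp Uu}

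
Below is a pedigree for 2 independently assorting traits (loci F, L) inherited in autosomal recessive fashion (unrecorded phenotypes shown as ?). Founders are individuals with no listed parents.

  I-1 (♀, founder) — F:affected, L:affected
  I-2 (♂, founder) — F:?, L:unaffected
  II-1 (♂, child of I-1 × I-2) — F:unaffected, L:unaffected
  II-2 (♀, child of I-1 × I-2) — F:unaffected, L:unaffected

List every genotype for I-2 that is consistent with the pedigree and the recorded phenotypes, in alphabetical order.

I-2 ∈ {FF LL, FF Ll, Ff LL, Ff Ll}

F/I-1 aff ·: ff
F/I-2 ? ·: FF|Ff
F/II-1 un I-1×I-2: Ff
F/II-2 un I-1×I-2: Ff
⇒ F over [I-1,I-2,II-1,II-2]: 2 consistent
L/I-1 aff ·: ll
L/I-2 un ·: LL|Ll
L/II-1 un I-1×I-2: Ll
L/II-2 un I-1×I-2: Ll
⇒ L over [I-1,I-2,II-1,II-2]: 2 consistent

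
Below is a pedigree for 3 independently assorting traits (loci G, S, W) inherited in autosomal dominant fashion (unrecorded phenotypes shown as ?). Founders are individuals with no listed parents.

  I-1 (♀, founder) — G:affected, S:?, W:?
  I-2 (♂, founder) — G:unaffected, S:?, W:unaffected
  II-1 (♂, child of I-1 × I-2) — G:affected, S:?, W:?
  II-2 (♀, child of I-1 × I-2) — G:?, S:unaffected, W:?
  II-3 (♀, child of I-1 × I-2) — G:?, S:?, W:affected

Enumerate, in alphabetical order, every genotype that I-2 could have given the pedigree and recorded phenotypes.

I-2 ∈ {gg Ss ww, gg ss ww}

G/I-1 aff ·: Gg|GG
G/I-2 un ·: gg
G/II-1 aff I-1×I-2: Gg
G/II-2 ? I-1×I-2: gg|Gg
G/II-3 ? I-1×I-2: gg|Gg
⇒ G over [I-1,I-2,II-1,II-2,II-3]: 5 consistent
S/I-1 ? ·: ss|Ss
S/I-2 ? ·: ss|Ss
S/II-1 ? I-1×I-2: ss|Ss|SS
S/II-2 un I-1×I-2: ss
S/II-3 ? I-1×I-2: ss|Ss|SS
⇒ S over [I-1,I-2,II-1,II-2,II-3]: 18 consistent
W/I-1 ? ·: Ww|WW
W/I-2 un ·: ww
W/II-1 ? I-1×I-2: ww|Ww
W/II-2 ? I-1×I-2: ww|Ww
W/II-3 aff I-1×I-2: Ww
⇒ W over [I-1,I-2,II-1,II-2,II-3]: 5 consistent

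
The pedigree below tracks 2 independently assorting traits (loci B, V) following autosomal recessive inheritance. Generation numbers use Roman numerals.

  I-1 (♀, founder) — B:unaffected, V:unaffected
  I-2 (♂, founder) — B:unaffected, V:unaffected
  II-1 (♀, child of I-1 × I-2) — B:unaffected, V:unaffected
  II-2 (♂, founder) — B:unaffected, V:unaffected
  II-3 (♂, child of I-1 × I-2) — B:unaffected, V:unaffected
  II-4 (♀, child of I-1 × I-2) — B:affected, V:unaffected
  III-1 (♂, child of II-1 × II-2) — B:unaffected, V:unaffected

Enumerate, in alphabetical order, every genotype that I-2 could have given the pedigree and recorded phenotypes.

I-2 ∈ {Bb VV, Bb Vv}

B/I-1 un ·: Bb
B/I-2 un ·: Bb
B/II-1 un I-1×I-2: BB|Bb
B/II-2 un ·: BB|Bb
B/II-3 un I-1×I-2: BB|Bb
B/II-4 aff I-1×I-2: bb
B/III-1 un II-1×II-2: BB|Bb
⇒ B over [I-1,I-2,II-1,II-2,II-3,II-4,III-1]: 14 consistent
V/I-1 un ·: VV|Vv
V/I-2 un ·: VV|Vv
V/II-1 un I-1×I-2: VV|Vv
V/II-2 un ·: VV|Vv
V/II-3 un I-1×I-2: VV|Vv
V/II-4 un I-1×I-2: VV|Vv
V/III-1 un II-1×II-2: VV|Vv
⇒ V over [I-1,I-2,II-1,II-2,II-3,II-4,III-1]: 87 consistent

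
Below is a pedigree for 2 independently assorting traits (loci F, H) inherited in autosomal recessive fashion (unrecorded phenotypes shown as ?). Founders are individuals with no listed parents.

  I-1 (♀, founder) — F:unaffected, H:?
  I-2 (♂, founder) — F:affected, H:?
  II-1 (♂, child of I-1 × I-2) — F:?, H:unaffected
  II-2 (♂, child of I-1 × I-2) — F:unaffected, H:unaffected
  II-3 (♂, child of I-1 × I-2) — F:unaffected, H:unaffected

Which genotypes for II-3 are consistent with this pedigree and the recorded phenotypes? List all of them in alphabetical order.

F/I-1 un ·: FF|Ff
F/I-2 aff ·: ff
F/II-1 ? I-1×I-2: Ff|ff
F/II-2 un I-1×I-2: Ff
F/II-3 un I-1×I-2: Ff
⇒ F over [I-1,I-2,II-1,II-2,II-3]: 3 consistent
H/I-1 ? ·: HH|Hh|hh
H/I-2 ? ·: HH|Hh|hh
H/II-1 un I-1×I-2: HH|Hh
H/II-2 un I-1×I-2: HH|Hh
H/II-3 un I-1×I-2: HH|Hh
⇒ H over [I-1,I-2,II-1,II-2,II-3]: 29 consistent

II-3 ∈ {Ff HH, Ff Hh}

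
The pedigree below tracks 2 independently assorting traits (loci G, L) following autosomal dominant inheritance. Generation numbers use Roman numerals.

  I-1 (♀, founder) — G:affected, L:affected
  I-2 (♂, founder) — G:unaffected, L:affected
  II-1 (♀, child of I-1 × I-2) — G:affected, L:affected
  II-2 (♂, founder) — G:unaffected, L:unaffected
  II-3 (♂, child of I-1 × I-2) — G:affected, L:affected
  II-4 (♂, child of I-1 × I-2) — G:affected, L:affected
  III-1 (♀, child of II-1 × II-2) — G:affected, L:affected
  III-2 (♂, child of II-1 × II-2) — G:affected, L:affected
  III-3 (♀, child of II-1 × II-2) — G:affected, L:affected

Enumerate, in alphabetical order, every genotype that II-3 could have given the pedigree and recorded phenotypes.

G/I-1 aff ·: Gg|GG
G/I-2 un ·: gg
G/II-1 aff I-1×I-2: Gg
G/II-2 un ·: gg
G/II-3 aff I-1×I-2: Gg
G/II-4 aff I-1×I-2: Gg
G/III-1 aff II-1×II-2: Gg
G/III-2 aff II-1×II-2: Gg
G/III-3 aff II-1×II-2: Gg
⇒ G over [I-1,I-2,II-1,II-2,II-3,II-4,III-1,III-2,III-3]: 2 consistent
L/I-1 aff ·: Ll|LL
L/I-2 aff ·: Ll|LL
L/II-1 aff I-1×I-2: Ll|LL
L/II-2 un ·: ll
L/II-3 aff I-1×I-2: Ll|LL
L/II-4 aff I-1×I-2: Ll|LL
L/III-1 aff II-1×II-2: Ll
L/III-2 aff II-1×II-2: Ll
L/III-3 aff II-1×II-2: Ll
⇒ L over [I-1,I-2,II-1,II-2,II-3,II-4,III-1,III-2,III-3]: 25 consistent

II-3 ∈ {Gg LL, Gg Ll}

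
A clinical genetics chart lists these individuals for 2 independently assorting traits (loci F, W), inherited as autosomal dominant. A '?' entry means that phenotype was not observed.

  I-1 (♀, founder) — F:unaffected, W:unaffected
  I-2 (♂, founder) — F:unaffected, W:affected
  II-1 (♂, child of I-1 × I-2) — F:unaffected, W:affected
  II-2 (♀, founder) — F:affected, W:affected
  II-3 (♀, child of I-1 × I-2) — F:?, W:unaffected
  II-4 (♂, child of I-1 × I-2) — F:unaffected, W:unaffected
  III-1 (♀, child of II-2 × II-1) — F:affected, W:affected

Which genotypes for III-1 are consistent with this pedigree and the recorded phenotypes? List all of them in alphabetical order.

F/I-1 un ·: ff
F/I-2 un ·: ff
F/II-1 un I-1×I-2: ff
F/II-2 aff ·: Ff|FF
F/II-3 ? I-1×I-2: ff
F/II-4 un I-1×I-2: ff
F/III-1 aff II-2×II-1: Ff
⇒ F over [I-1,I-2,II-1,II-2,II-3,II-4,III-1]: 2 consistent
W/I-1 un ·: ww
W/I-2 aff ·: Ww
W/II-1 aff I-1×I-2: Ww
W/II-2 aff ·: Ww|WW
W/II-3 un I-1×I-2: ww
W/II-4 un I-1×I-2: ww
W/III-1 aff II-2×II-1: Ww|WW
⇒ W over [I-1,I-2,II-1,II-2,II-3,II-4,III-1]: 4 consistent

III-1 ∈ {Ff WW, Ff Ww}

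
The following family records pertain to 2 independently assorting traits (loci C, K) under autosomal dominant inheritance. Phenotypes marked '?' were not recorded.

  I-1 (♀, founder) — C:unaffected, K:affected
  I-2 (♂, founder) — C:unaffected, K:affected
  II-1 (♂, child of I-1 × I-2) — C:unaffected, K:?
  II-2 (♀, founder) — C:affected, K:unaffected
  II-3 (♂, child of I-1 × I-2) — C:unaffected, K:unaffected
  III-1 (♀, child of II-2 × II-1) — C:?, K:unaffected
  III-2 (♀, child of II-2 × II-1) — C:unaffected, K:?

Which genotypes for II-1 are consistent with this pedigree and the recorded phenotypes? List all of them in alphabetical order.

II-1 ∈ {cc Kk, cc kk}

C/I-1 un ·: cc
C/I-2 un ·: cc
C/II-1 un I-1×I-2: cc
C/II-2 aff ·: Cc
C/II-3 un I-1×I-2: cc
C/III-1 ? II-2×II-1: cc|Cc
C/III-2 un II-2×II-1: cc
⇒ C over [I-1,I-2,II-1,II-2,II-3,III-1,III-2]: 2 consistent
K/I-1 aff ·: Kk
K/I-2 aff ·: Kk
K/II-1 ? I-1×I-2: kk|Kk
K/II-2 un ·: kk
K/II-3 un I-1×I-2: kk
K/III-1 un II-2×II-1: kk
K/III-2 ? II-2×II-1: kk|Kk
⇒ K over [I-1,I-2,II-1,II-2,II-3,III-1,III-2]: 3 consistent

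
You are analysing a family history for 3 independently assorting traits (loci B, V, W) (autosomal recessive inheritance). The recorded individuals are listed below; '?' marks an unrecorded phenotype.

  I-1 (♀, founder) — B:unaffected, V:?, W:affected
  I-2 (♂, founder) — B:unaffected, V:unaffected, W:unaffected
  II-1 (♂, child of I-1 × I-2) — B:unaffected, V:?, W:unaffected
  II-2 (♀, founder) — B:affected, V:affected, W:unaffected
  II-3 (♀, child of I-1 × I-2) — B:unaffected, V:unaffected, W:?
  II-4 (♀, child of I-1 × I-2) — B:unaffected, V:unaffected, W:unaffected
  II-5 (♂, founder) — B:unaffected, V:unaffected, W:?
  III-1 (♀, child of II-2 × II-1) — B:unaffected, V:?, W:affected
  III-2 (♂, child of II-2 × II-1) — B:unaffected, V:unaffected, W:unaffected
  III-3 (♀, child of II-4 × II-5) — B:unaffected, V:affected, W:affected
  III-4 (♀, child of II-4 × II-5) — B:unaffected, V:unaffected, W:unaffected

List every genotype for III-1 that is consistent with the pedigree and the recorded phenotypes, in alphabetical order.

B/I-1 un ·: BB|Bb
B/I-2 un ·: BB|Bb
B/II-1 un I-1×I-2: BB|Bb
B/II-2 aff ·: bb
B/II-3 un I-1×I-2: BB|Bb
B/II-4 un I-1×I-2: BB|Bb
B/II-5 un ·: BB|Bb
B/III-1 un II-2×II-1: Bb
B/III-2 un II-2×II-1: Bb
B/III-3 un II-4×II-5: BB|Bb
B/III-4 un II-4×II-5: BB|Bb
⇒ B over [I-1,I-2,II-1,II-2,II-3,II-4,II-5,III-1,III-2,III-3,III-4]: 161 consistent
V/I-1 ? ·: VV|Vv|vv
V/I-2 un ·: VV|Vv
V/II-1 ? I-1×I-2: VV|Vv
V/II-2 aff ·: vv
V/II-3 un I-1×I-2: VV|Vv
V/II-4 un I-1×I-2: Vv
V/II-5 un ·: Vv
V/III-1 ? II-2×II-1: Vv|vv
V/III-2 un II-2×II-1: Vv
V/III-3 aff II-4×II-5: vv
V/III-4 un II-4×II-5: VV|Vv
⇒ V over [I-1,I-2,II-1,II-2,II-3,II-4,II-5,III-1,III-2,III-3,III-4]: 44 consistent
W/I-1 aff ·: ww
W/I-2 un ·: WW|Ww
W/II-1 un I-1×I-2: Ww
W/II-2 un ·: Ww
W/II-3 ? I-1×I-2: Ww|ww
W/II-4 un I-1×I-2: Ww
W/II-5 ? ·: Ww|ww
W/III-1 aff II-2×II-1: ww
W/III-2 un II-2×II-1: WW|Ww
W/III-3 aff II-4×II-5: ww
W/III-4 un II-4×II-5: WW|Ww
⇒ W over [I-1,I-2,II-1,II-2,II-3,II-4,II-5,III-1,III-2,III-3,III-4]: 18 consistent

III-1 ∈ {Bb Vv ww, Bb vv ww}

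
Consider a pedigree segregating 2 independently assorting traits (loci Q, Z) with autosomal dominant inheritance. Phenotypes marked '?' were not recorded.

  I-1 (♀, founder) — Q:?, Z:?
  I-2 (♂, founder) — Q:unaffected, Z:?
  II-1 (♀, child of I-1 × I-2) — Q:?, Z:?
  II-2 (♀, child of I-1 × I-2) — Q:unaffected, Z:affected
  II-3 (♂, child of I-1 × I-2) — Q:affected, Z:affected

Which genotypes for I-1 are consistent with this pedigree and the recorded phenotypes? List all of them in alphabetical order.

Q/I-1 ? ·: Qq
Q/I-2 un ·: qq
Q/II-1 ? I-1×I-2: qq|Qq
Q/II-2 un I-1×I-2: qq
Q/II-3 aff I-1×I-2: Qq
⇒ Q over [I-1,I-2,II-1,II-2,II-3]: 2 consistent
Z/I-1 ? ·: zz|Zz|ZZ
Z/I-2 ? ·: zz|Zz|ZZ
Z/II-1 ? I-1×I-2: zz|Zz|ZZ
Z/II-2 aff I-1×I-2: Zz|ZZ
Z/II-3 aff I-1×I-2: Zz|ZZ
⇒ Z over [I-1,I-2,II-1,II-2,II-3]: 35 consistent

I-1 ∈ {Qq ZZ, Qq Zz, Qq zz}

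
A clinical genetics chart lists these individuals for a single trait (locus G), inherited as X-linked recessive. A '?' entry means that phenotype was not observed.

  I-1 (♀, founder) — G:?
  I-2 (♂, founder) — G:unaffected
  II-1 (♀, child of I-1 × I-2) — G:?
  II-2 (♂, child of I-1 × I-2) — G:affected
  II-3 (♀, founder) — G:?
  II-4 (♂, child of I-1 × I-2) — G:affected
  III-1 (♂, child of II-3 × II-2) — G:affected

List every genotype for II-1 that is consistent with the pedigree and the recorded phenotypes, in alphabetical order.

II-1 ∈ {X^GX^G, X^GX^g}

G/I-1 ? ·: X^GX^g|X^gX^g
G/I-2 un ·: X^GY
G/II-1 ? I-1×I-2: X^GX^G|X^GX^g
G/II-2 aff I-1×I-2: X^gY
G/II-3 ? ·: X^GX^g|X^gX^g
G/II-4 aff I-1×I-2: X^gY
G/III-1 aff II-3×II-2: X^gY
⇒ G over [I-1,I-2,II-1,II-2,II-3,II-4,III-1]: 6 consistent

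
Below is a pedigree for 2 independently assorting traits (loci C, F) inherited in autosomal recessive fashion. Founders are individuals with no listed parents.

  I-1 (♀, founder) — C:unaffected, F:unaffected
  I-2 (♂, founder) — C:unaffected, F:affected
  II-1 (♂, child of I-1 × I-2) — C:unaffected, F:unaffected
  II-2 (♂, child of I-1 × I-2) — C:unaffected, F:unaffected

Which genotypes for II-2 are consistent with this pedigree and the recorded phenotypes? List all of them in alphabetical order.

C/I-1 un ·: CC|Cc
C/I-2 un ·: CC|Cc
C/II-1 un I-1×I-2: CC|Cc
C/II-2 un I-1×I-2: CC|Cc
⇒ C over [I-1,I-2,II-1,II-2]: 13 consistent
F/I-1 un ·: FF|Ff
F/I-2 aff ·: ff
F/II-1 un I-1×I-2: Ff
F/II-2 un I-1×I-2: Ff
⇒ F over [I-1,I-2,II-1,II-2]: 2 consistent

II-2 ∈ {CC Ff, Cc Ff}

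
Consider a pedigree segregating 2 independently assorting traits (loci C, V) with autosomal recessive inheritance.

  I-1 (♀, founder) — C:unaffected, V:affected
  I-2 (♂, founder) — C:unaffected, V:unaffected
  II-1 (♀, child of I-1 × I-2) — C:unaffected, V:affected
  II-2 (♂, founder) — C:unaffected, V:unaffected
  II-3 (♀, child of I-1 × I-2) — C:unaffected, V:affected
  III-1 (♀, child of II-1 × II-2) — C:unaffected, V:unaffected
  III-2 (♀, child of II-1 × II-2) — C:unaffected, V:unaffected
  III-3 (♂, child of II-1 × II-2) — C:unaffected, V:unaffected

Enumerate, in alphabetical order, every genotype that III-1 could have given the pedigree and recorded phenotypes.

C/I-1 un ·: CC|Cc
C/I-2 un ·: CC|Cc
C/II-1 un I-1×I-2: CC|Cc
C/II-2 un ·: CC|Cc
C/II-3 un I-1×I-2: CC|Cc
C/III-1 un II-1×II-2: CC|Cc
C/III-2 un II-1×II-2: CC|Cc
C/III-3 un II-1×II-2: CC|Cc
⇒ C over [I-1,I-2,II-1,II-2,II-3,III-1,III-2,III-3]: 159 consistent
V/I-1 aff ·: vv
V/I-2 un ·: Vv
V/II-1 aff I-1×I-2: vv
V/II-2 un ·: VV|Vv
V/II-3 aff I-1×I-2: vv
V/III-1 un II-1×II-2: Vv
V/III-2 un II-1×II-2: Vv
V/III-3 un II-1×II-2: Vv
⇒ V over [I-1,I-2,II-1,II-2,II-3,III-1,III-2,III-3]: 2 consistent

III-1 ∈ {CC Vv, Cc Vv}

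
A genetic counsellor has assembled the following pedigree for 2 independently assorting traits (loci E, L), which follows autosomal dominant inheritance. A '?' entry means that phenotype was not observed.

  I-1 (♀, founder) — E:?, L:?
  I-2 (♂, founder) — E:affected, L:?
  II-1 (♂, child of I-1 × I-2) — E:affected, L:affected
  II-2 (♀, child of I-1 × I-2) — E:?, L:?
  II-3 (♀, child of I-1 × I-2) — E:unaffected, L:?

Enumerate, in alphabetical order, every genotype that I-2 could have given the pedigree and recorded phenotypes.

I-2 ∈ {Ee LL, Ee Ll, Ee ll}

E/I-1 ? ·: ee|Ee
E/I-2 aff ·: Ee
E/II-1 aff I-1×I-2: Ee|EE
E/II-2 ? I-1×I-2: ee|Ee|EE
E/II-3 un I-1×I-2: ee
⇒ E over [I-1,I-2,II-1,II-2,II-3]: 8 consistent
L/I-1 ? ·: ll|Ll|LL
L/I-2 ? ·: ll|Ll|LL
L/II-1 aff I-1×I-2: Ll|LL
L/II-2 ? I-1×I-2: ll|Ll|LL
L/II-3 ? I-1×I-2: ll|Ll|LL
⇒ L over [I-1,I-2,II-1,II-2,II-3]: 45 consistent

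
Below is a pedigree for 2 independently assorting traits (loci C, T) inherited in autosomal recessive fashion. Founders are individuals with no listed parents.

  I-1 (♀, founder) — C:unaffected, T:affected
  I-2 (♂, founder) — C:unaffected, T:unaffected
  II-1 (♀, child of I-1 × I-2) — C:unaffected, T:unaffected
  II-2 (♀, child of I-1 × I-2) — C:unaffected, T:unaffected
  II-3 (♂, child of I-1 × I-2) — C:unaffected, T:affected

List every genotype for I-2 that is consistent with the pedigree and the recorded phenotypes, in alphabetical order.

I-2 ∈ {CC Tt, Cc Tt}

C/I-1 un ·: CC|Cc
C/I-2 un ·: CC|Cc
C/II-1 un I-1×I-2: CC|Cc
C/II-2 un I-1×I-2: CC|Cc
C/II-3 un I-1×I-2: CC|Cc
⇒ C over [I-1,I-2,II-1,II-2,II-3]: 25 consistent
T/I-1 aff ·: tt
T/I-2 un ·: Tt
T/II-1 un I-1×I-2: Tt
T/II-2 un I-1×I-2: Tt
T/II-3 aff I-1×I-2: tt
⇒ T over [I-1,I-2,II-1,II-2,II-3]: 1 consistent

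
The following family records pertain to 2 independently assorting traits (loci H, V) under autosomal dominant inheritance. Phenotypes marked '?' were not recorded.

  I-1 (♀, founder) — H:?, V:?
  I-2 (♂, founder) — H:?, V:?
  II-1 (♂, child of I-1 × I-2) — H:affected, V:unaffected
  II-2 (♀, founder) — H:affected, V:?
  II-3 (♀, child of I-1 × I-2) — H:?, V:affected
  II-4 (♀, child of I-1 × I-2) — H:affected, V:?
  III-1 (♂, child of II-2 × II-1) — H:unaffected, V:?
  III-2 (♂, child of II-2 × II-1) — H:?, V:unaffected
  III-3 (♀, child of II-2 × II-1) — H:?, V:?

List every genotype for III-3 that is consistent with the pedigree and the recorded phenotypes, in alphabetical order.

H/I-1 ? ·: hh|Hh|HH
H/I-2 ? ·: hh|Hh|HH
H/II-1 aff I-1×I-2: Hh
H/II-2 aff ·: Hh
H/II-3 ? I-1×I-2: hh|Hh|HH
H/II-4 aff I-1×I-2: Hh|HH
H/III-1 un II-2×II-1: hh
H/III-2 ? II-2×II-1: hh|Hh|HH
H/III-3 ? II-2×II-1: hh|Hh|HH
⇒ H over [I-1,I-2,II-1,II-2,II-3,II-4,III-1,III-2,III-3]: 180 consistent
V/I-1 ? ·: vv|Vv
V/I-2 ? ·: vv|Vv
V/II-1 un I-1×I-2: vv
V/II-2 ? ·: vv|Vv
V/II-3 aff I-1×I-2: Vv|VV
V/II-4 ? I-1×I-2: vv|Vv|VV
V/III-1 ? II-2×II-1: vv|Vv
V/III-2 un II-2×II-1: vv
V/III-3 ? II-2×II-1: vv|Vv
⇒ V over [I-1,I-2,II-1,II-2,II-3,II-4,III-1,III-2,III-3]: 50 consistent

III-3 ∈ {HH Vv, HH vv, Hh Vv, Hh vv, hh Vv, hh vv}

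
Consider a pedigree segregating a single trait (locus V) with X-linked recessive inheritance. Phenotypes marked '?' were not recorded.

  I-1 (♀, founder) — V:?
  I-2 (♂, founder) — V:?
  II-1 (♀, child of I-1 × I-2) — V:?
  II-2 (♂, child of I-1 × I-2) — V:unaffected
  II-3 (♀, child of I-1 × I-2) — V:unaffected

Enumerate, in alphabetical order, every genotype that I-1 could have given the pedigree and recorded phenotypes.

I-1 ∈ {X^VX^V, X^VX^v}

V/I-1 ? ·: X^VX^V|X^VX^v
V/I-2 ? ·: X^VY|X^vY
V/II-1 ? I-1×I-2: X^VX^V|X^VX^v|X^vX^v
V/II-2 un I-1×I-2: X^VY
V/II-3 un I-1×I-2: X^VX^V|X^VX^v
⇒ V over [I-1,I-2,II-1,II-2,II-3]: 8 consistent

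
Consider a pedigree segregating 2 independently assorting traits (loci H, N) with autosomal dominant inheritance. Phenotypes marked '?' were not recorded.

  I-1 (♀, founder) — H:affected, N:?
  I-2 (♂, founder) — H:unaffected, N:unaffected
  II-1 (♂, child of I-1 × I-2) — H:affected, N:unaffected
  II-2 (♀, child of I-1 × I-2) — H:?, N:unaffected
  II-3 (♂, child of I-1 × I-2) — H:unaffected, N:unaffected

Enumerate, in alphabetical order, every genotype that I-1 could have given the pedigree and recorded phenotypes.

H/I-1 aff ·: Hh
H/I-2 un ·: hh
H/II-1 aff I-1×I-2: Hh
H/II-2 ? I-1×I-2: hh|Hh
H/II-3 un I-1×I-2: hh
⇒ H over [I-1,I-2,II-1,II-2,II-3]: 2 consistent
N/I-1 ? ·: nn|Nn
N/I-2 un ·: nn
N/II-1 un I-1×I-2: nn
N/II-2 un I-1×I-2: nn
N/II-3 un I-1×I-2: nn
⇒ N over [I-1,I-2,II-1,II-2,II-3]: 2 consistent

I-1 ∈ {Hh Nn, Hh nn}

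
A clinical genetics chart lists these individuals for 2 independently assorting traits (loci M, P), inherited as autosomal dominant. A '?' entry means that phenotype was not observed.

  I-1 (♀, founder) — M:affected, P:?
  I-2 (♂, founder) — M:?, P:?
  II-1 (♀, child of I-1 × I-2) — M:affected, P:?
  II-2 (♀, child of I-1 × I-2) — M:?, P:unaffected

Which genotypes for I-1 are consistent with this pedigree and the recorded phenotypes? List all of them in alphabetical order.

I-1 ∈ {MM Pp, MM pp, Mm Pp, Mm pp}

M/I-1 aff ·: Mm|MM
M/I-2 ? ·: mm|Mm|MM
M/II-1 aff I-1×I-2: Mm|MM
M/II-2 ? I-1×I-2: mm|Mm|MM
⇒ M over [I-1,I-2,II-1,II-2]: 18 consistent
P/I-1 ? ·: pp|Pp
P/I-2 ? ·: pp|Pp
P/II-1 ? I-1×I-2: pp|Pp|PP
P/II-2 un I-1×I-2: pp
⇒ P over [I-1,I-2,II-1,II-2]: 8 consistent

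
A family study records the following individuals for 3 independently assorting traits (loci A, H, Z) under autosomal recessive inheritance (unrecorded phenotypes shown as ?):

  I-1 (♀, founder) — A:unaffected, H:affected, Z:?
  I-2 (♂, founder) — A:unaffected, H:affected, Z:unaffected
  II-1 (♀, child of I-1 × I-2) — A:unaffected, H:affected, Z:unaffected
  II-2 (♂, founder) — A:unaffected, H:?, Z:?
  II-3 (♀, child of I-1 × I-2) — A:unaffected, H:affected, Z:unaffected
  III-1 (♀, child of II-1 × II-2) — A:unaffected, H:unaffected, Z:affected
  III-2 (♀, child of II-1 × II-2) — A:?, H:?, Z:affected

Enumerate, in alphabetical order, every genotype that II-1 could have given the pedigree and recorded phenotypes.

A/I-1 un ·: AA|Aa
A/I-2 un ·: AA|Aa
A/II-1 un I-1×I-2: AA|Aa
A/II-2 un ·: AA|Aa
A/II-3 un I-1×I-2: AA|Aa
A/III-1 un II-1×II-2: AA|Aa
A/III-2 ? II-1×II-2: AA|Aa|aa
⇒ A over [I-1,I-2,II-1,II-2,II-3,III-1,III-2]: 95 consistent
H/I-1 aff ·: hh
H/I-2 aff ·: hh
H/II-1 aff I-1×I-2: hh
H/II-2 ? ·: HH|Hh
H/II-3 aff I-1×I-2: hh
H/III-1 un II-1×II-2: Hh
H/III-2 ? II-1×II-2: Hh|hh
⇒ H over [I-1,I-2,II-1,II-2,II-3,III-1,III-2]: 3 consistent
Z/I-1 ? ·: ZZ|Zz|zz
Z/I-2 un ·: ZZ|Zz
Z/II-1 un I-1×I-2: Zz
Z/II-2 ? ·: Zz|zz
Z/II-3 un I-1×I-2: ZZ|Zz
Z/III-1 aff II-1×II-2: zz
Z/III-2 aff II-1×II-2: zz
⇒ Z over [I-1,I-2,II-1,II-2,II-3,III-1,III-2]: 16 consistent

II-1 ∈ {AA hh Zz, Aa hh Zz}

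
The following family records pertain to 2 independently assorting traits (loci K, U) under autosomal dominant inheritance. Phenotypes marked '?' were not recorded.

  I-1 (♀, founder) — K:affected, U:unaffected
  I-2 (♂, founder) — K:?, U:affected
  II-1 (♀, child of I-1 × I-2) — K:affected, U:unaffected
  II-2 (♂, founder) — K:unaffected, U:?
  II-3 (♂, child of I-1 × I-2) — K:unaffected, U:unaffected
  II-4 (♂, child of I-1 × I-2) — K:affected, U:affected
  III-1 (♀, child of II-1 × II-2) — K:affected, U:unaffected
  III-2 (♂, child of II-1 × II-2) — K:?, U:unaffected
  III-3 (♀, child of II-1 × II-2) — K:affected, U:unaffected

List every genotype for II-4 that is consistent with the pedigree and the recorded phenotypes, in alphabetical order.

K/I-1 aff ·: Kk
K/I-2 ? ·: kk|Kk
K/II-1 aff I-1×I-2: Kk|KK
K/II-2 un ·: kk
K/II-3 un I-1×I-2: kk
K/II-4 aff I-1×I-2: Kk|KK
K/III-1 aff II-1×II-2: Kk
K/III-2 ? II-1×II-2: kk|Kk
K/III-3 aff II-1×II-2: Kk
⇒ K over [I-1,I-2,II-1,II-2,II-3,II-4,III-1,III-2,III-3]: 8 consistent
U/I-1 un ·: uu
U/I-2 aff ·: Uu
U/II-1 un I-1×I-2: uu
U/II-2 ? ·: uu|Uu
U/II-3 un I-1×I-2: uu
U/II-4 aff I-1×I-2: Uu
U/III-1 un II-1×II-2: uu
U/III-2 un II-1×II-2: uu
U/III-3 un II-1×II-2: uu
⇒ U over [I-1,I-2,II-1,II-2,II-3,II-4,III-1,III-2,III-3]: 2 consistent

II-4 ∈ {KK Uu, Kk Uu}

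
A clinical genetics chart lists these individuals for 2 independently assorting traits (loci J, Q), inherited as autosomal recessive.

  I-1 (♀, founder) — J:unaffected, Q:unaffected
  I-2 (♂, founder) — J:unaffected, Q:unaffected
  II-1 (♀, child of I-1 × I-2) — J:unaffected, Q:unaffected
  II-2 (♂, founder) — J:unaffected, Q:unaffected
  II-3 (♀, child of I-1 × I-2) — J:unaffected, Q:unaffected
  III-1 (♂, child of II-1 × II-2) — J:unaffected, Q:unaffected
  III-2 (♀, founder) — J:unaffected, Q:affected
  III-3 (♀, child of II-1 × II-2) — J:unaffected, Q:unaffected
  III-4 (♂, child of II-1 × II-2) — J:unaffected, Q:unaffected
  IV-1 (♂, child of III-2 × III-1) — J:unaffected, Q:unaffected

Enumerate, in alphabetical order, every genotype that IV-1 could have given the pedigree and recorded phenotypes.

IV-1 ∈ {JJ Qq, Jj Qq}

J/I-1 un ·: JJ|Jj
J/I-2 un ·: JJ|Jj
J/II-1 un I-1×I-2: JJ|Jj
J/II-2 un ·: JJ|Jj
J/II-3 un I-1×I-2: JJ|Jj
J/III-1 un II-1×II-2: JJ|Jj
J/III-2 un ·: JJ|Jj
J/III-3 un II-1×II-2: JJ|Jj
J/III-4 un II-1×II-2: JJ|Jj
J/IV-1 un III-2×III-1: JJ|Jj
⇒ J over [I-1,I-2,II-1,II-2,II-3,III-1,III-2,III-3,III-4,IV-1]: 553 consistent
Q/I-1 un ·: QQ|Qq
Q/I-2 un ·: QQ|Qq
Q/II-1 un I-1×I-2: QQ|Qq
Q/II-2 un ·: QQ|Qq
Q/II-3 un I-1×I-2: QQ|Qq
Q/III-1 un II-1×II-2: QQ|Qq
Q/III-2 aff ·: qq
Q/III-3 un II-1×II-2: QQ|Qq
Q/III-4 un II-1×II-2: QQ|Qq
Q/IV-1 un III-2×III-1: Qq
⇒ Q over [I-1,I-2,II-1,II-2,II-3,III-1,III-2,III-3,III-4,IV-1]: 159 consistent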